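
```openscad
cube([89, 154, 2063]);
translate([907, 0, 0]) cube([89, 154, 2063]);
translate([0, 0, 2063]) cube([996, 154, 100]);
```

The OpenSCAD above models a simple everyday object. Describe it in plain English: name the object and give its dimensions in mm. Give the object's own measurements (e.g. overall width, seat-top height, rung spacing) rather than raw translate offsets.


A door frame. The clear opening is 818 mm wide and 2063 mm high. Two 89 mm wide jambs, 154 mm deep, stand either side of the opening from the floor to the top of the opening. A 100 mm thick head sits across the top of both jambs, spanning the full outside width of the frame.


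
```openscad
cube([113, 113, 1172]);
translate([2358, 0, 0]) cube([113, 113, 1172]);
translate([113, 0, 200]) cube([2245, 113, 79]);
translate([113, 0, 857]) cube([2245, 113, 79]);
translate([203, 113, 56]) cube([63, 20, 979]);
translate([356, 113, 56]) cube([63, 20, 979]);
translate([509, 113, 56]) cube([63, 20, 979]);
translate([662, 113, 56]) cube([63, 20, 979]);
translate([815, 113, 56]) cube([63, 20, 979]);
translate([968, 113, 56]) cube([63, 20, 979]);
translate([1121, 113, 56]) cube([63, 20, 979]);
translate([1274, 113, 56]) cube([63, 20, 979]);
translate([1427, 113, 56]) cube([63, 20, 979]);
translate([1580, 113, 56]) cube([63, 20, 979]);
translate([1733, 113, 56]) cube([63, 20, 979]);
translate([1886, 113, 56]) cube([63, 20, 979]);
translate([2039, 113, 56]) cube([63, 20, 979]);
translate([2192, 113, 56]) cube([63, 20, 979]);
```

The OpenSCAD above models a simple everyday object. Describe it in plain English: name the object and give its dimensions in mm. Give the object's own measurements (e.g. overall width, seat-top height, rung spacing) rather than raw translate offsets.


A fence section. Two 113×113 mm posts, 1172 mm tall, stand on the floor with a clear span of 2245 mm between their inner faces. Two horizontal rails of 113×79 mm section span the gap between the posts with their undersides at z = 200 mm and z = 857 mm, flush with the posts' −y face. 14 pickets, each 63 mm wide, 20 mm thick and 979 mm tall, are fixed to the +y face of the rails with their bottoms at z = 56 mm, spaced across the span with a 90 mm gap after the −x post and between neighbouring pickets, with 103 mm left before the +x post.


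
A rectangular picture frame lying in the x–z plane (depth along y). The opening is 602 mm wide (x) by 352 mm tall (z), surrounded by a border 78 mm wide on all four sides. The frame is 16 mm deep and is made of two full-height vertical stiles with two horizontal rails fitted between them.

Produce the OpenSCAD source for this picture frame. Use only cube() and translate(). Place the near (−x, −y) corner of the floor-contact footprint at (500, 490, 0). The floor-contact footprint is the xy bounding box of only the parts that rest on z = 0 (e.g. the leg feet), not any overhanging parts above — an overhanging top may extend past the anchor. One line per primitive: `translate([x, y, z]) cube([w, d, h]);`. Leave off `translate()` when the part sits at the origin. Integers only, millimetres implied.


translate([500, 490, 0]) cube([78, 16, 508]);
translate([1180, 490, 0]) cube([78, 16, 508]);
translate([578, 490, 0]) cube([602, 16, 78]);
translate([578, 490, 430]) cube([602, 16, 78]);


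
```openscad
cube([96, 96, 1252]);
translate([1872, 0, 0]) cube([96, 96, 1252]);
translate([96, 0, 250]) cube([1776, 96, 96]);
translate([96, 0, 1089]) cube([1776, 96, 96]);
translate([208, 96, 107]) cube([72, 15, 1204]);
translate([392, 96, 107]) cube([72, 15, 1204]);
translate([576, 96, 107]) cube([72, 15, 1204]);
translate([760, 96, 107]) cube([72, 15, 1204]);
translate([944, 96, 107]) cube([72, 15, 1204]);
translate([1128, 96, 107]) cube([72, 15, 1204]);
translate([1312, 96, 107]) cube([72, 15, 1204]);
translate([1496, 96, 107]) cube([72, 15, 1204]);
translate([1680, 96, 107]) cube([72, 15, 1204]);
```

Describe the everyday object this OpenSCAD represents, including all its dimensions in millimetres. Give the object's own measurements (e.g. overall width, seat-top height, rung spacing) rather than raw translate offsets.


A fence section. Two 96×96 mm posts, 1252 mm tall, stand on the floor with a clear span of 1776 mm between their inner faces. Two horizontal rails of 96×96 mm section span the gap between the posts with their undersides at z = 250 mm and z = 1089 mm, flush with the posts' −y face. 9 pickets, each 72 mm wide, 15 mm thick and 1204 mm tall, are fixed to the +y face of the rails with their bottoms at z = 107 mm, spaced across the span with a 112 mm gap after the −x post and between neighbouring pickets, with 120 mm left before the +x post.


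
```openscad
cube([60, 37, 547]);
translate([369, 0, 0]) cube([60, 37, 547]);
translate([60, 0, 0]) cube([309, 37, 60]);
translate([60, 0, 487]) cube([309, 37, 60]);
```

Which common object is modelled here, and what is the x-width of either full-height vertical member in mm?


A picture frame. The border width is 60 mm.

Four thin pieces enclosing a rectangular opening — a picture frame. The two full-height stiles are 547 mm tall; the top rail sits at z = 487 and is 60 mm tall, so the border above the opening is 547 − 487 = 60 mm, matching the stile x-width.


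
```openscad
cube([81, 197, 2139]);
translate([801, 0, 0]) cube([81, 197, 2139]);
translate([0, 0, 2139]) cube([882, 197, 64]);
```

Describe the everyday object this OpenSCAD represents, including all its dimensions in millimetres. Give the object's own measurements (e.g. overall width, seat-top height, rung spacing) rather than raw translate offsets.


A door frame. The clear opening is 720 mm wide and 2139 mm high. Two 81 mm wide jambs, 197 mm deep, stand either side of the opening from the floor to the top of the opening. A 64 mm thick head sits across the top of both jambs, spanning the full outside width of the frame.


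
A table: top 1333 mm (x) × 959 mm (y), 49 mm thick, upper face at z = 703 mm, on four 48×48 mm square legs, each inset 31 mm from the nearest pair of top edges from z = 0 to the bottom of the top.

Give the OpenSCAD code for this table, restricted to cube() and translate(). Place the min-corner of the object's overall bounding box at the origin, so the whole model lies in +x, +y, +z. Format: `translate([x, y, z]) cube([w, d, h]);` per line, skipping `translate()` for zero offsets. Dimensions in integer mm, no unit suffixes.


translate([0, 0, 654]) cube([1333, 959, 49]);
translate([31, 31, 0]) cube([48, 48, 654]);
translate([1254, 31, 0]) cube([48, 48, 654]);
translate([31, 880, 0]) cube([48, 48, 654]);
translate([1254, 880, 0]) cube([48, 48, 654]);


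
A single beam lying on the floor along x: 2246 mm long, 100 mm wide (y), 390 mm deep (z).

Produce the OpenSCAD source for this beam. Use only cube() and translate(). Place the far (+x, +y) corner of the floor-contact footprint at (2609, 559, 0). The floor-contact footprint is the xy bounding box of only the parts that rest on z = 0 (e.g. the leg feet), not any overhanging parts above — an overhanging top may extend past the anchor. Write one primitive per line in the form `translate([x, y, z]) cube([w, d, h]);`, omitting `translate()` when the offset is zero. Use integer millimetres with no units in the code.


translate([363, 459, 0]) cube([2246, 100, 390]);


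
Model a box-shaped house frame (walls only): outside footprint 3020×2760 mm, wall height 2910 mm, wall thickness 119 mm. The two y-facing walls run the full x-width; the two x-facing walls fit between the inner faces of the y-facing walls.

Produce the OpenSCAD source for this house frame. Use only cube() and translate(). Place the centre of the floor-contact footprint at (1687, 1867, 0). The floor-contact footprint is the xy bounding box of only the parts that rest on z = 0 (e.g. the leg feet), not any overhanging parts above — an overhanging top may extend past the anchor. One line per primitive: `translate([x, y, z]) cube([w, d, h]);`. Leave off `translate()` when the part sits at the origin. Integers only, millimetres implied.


translate([177, 487, 0]) cube([3020, 119, 2910]);
translate([177, 3128, 0]) cube([3020, 119, 2910]);
translate([177, 606, 0]) cube([119, 2522, 2910]);
translate([3078, 606, 0]) cube([119, 2522, 2910]);


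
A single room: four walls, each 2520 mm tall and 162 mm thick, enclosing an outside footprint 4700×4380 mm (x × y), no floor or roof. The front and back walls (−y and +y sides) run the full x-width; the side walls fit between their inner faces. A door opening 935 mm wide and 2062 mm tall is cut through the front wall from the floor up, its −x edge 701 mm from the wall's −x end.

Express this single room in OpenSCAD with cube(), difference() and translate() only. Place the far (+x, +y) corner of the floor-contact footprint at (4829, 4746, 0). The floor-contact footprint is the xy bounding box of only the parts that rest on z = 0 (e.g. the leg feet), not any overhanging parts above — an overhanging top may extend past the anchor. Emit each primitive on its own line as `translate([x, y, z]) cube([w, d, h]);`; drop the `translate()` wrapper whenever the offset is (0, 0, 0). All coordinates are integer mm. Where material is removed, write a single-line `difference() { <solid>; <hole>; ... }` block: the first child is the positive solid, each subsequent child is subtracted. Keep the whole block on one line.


difference() { translate([129, 366, 0]) cube([4700, 162, 2520]); translate([830, 366, 0]) cube([935, 162, 2062]); }
translate([129, 4584, 0]) cube([4700, 162, 2520]);
translate([129, 528, 0]) cube([162, 4056, 2520]);
translate([4667, 528, 0]) cube([162, 4056, 2520]);


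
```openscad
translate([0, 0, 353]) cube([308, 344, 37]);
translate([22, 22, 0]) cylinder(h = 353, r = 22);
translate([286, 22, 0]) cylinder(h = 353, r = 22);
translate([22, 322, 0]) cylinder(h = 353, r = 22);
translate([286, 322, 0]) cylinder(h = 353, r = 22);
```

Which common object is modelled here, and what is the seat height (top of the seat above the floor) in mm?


A stool. The seat height is 390 mm.

A 308×344×37 slab at z = 353 on four corner cylinders — a stool. The seat top is 353 + 37 = 390 mm.


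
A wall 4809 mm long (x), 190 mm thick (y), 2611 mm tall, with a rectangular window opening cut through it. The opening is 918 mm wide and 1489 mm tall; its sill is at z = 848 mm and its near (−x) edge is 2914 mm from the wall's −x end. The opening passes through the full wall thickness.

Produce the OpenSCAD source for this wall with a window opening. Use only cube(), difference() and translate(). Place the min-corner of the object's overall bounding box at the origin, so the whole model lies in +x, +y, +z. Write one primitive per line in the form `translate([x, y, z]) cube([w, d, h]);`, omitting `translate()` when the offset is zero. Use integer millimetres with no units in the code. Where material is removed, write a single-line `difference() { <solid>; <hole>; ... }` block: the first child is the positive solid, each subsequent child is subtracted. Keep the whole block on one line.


difference() { cube([4809, 190, 2611]); translate([2914, 0, 848]) cube([918, 190, 1489]); }


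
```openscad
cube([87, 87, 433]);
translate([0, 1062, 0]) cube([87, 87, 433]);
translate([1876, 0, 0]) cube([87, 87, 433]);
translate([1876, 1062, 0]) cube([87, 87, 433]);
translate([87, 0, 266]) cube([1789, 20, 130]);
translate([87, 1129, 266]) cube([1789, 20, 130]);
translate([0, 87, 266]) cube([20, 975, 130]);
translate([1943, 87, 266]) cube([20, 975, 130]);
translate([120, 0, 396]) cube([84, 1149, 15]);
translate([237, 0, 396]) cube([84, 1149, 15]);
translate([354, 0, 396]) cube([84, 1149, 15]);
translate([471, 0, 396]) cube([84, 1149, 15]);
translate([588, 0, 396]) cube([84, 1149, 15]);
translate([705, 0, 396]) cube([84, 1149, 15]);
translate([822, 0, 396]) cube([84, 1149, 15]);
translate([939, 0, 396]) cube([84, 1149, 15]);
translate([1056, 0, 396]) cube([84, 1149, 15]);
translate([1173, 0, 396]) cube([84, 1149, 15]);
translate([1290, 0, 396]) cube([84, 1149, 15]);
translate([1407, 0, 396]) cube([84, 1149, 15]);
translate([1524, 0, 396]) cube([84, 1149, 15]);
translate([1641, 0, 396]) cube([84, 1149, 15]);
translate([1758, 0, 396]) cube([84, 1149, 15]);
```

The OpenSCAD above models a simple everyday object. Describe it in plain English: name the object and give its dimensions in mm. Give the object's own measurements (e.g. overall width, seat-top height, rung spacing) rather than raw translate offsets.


A bed frame 1963 mm long (x) by 1149 mm wide (y). Four 87×87 mm corner posts, 433 mm tall, at the corners of the footprint. Four rails of 20 mm thickness and 130 mm height run between adjacent posts with their undersides at z = 266 mm, their outer faces flush with the outside of the frame (the two x-running rails run between the posts' inner faces; the two y-running rails run between the posts' inner faces). 15 slats, each 84 mm wide (x) and 15 mm thick, lie across the top of the two x-running rails, running the full 1149 mm width of the frame in y; along x they sit between the end posts with a 33 mm gap after the −x posts and between neighbouring slats, leaving 34 mm before the +x posts.


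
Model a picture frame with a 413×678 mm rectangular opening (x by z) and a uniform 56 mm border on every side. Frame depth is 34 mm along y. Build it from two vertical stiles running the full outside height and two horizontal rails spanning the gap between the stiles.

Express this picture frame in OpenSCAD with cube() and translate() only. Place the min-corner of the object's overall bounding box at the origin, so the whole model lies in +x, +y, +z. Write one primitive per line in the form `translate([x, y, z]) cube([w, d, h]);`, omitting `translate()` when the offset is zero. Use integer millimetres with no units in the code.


cube([56, 34, 790]);
translate([469, 0, 0]) cube([56, 34, 790]);
translate([56, 0, 0]) cube([413, 34, 56]);
translate([56, 0, 734]) cube([413, 34, 56]);


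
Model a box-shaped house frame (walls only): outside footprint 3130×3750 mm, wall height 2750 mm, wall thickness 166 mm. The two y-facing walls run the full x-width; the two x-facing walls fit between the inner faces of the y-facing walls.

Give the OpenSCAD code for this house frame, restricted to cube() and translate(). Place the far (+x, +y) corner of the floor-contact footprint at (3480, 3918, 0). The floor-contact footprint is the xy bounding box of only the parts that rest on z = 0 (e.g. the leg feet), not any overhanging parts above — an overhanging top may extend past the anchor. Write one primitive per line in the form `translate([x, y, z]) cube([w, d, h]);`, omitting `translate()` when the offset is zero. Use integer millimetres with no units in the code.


translate([350, 168, 0]) cube([3130, 166, 2750]);
translate([350, 3752, 0]) cube([3130, 166, 2750]);
translate([350, 334, 0]) cube([166, 3418, 2750]);
translate([3314, 334, 0]) cube([166, 3418, 2750]);


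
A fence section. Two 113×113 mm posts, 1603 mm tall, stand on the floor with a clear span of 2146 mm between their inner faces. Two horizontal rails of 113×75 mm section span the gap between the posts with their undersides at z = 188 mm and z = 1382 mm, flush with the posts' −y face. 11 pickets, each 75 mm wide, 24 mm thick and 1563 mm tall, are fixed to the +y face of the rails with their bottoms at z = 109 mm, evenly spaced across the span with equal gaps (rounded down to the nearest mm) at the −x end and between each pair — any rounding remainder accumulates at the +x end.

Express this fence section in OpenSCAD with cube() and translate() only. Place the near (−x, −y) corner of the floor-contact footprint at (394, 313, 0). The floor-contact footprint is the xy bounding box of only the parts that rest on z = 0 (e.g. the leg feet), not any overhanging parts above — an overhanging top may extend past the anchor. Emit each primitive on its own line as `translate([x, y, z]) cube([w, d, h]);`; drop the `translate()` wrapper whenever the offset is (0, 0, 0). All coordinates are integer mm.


translate([394, 313, 0]) cube([113, 113, 1603]);
translate([2653, 313, 0]) cube([113, 113, 1603]);
translate([507, 313, 188]) cube([2146, 113, 75]);
translate([507, 313, 1382]) cube([2146, 113, 75]);
translate([617, 426, 109]) cube([75, 24, 1563]);
translate([802, 426, 109]) cube([75, 24, 1563]);
translate([987, 426, 109]) cube([75, 24, 1563]);
translate([1172, 426, 109]) cube([75, 24, 1563]);
translate([1357, 426, 109]) cube([75, 24, 1563]);
translate([1542, 426, 109]) cube([75, 24, 1563]);
translate([1727, 426, 109]) cube([75, 24, 1563]);
translate([1912, 426, 109]) cube([75, 24, 1563]);
translate([2097, 426, 109]) cube([75, 24, 1563]);
translate([2282, 426, 109]) cube([75, 24, 1563]);
translate([2467, 426, 109]) cube([75, 24, 1563]);


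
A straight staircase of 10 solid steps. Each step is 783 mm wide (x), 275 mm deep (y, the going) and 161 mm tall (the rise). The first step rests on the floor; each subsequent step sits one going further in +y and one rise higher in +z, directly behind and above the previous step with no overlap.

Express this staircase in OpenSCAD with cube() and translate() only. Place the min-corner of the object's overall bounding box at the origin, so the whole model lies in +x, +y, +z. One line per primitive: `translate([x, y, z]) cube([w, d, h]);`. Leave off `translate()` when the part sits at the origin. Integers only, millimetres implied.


cube([783, 275, 161]);
translate([0, 275, 161]) cube([783, 275, 161]);
translate([0, 550, 322]) cube([783, 275, 161]);
translate([0, 825, 483]) cube([783, 275, 161]);
translate([0, 1100, 644]) cube([783, 275, 161]);
translate([0, 1375, 805]) cube([783, 275, 161]);
translate([0, 1650, 966]) cube([783, 275, 161]);
translate([0, 1925, 1127]) cube([783, 275, 161]);
translate([0, 2200, 1288]) cube([783, 275, 161]);
translate([0, 2475, 1449]) cube([783, 275, 161]);


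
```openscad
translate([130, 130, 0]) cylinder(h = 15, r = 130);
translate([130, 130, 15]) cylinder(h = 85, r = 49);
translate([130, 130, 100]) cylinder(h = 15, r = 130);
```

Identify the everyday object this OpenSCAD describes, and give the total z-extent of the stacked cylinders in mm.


A spool. The overall height is 115 mm.

Three coaxial cylinders, large–small–large — a spool. Two 15 mm flanges and a 85 mm core give 15 + 85 + 15 = 115 mm.


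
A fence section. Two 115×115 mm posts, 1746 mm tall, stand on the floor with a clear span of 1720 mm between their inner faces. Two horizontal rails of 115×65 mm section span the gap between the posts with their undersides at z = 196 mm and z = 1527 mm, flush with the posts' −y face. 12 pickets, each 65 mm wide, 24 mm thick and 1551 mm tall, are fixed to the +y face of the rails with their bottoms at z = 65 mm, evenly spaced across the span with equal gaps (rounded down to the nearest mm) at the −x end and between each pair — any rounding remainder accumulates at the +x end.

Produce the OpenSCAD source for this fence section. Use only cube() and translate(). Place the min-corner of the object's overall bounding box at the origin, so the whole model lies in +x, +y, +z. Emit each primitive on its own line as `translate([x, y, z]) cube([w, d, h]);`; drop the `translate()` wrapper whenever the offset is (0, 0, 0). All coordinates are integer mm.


cube([115, 115, 1746]);
translate([1835, 0, 0]) cube([115, 115, 1746]);
translate([115, 0, 196]) cube([1720, 115, 65]);
translate([115, 0, 1527]) cube([1720, 115, 65]);
translate([187, 115, 65]) cube([65, 24, 1551]);
translate([324, 115, 65]) cube([65, 24, 1551]);
translate([461, 115, 65]) cube([65, 24, 1551]);
translate([598, 115, 65]) cube([65, 24, 1551]);
translate([735, 115, 65]) cube([65, 24, 1551]);
translate([872, 115, 65]) cube([65, 24, 1551]);
translate([1009, 115, 65]) cube([65, 24, 1551]);
translate([1146, 115, 65]) cube([65, 24, 1551]);
translate([1283, 115, 65]) cube([65, 24, 1551]);
translate([1420, 115, 65]) cube([65, 24, 1551]);
translate([1557, 115, 65]) cube([65, 24, 1551]);
translate([1694, 115, 65]) cube([65, 24, 1551]);


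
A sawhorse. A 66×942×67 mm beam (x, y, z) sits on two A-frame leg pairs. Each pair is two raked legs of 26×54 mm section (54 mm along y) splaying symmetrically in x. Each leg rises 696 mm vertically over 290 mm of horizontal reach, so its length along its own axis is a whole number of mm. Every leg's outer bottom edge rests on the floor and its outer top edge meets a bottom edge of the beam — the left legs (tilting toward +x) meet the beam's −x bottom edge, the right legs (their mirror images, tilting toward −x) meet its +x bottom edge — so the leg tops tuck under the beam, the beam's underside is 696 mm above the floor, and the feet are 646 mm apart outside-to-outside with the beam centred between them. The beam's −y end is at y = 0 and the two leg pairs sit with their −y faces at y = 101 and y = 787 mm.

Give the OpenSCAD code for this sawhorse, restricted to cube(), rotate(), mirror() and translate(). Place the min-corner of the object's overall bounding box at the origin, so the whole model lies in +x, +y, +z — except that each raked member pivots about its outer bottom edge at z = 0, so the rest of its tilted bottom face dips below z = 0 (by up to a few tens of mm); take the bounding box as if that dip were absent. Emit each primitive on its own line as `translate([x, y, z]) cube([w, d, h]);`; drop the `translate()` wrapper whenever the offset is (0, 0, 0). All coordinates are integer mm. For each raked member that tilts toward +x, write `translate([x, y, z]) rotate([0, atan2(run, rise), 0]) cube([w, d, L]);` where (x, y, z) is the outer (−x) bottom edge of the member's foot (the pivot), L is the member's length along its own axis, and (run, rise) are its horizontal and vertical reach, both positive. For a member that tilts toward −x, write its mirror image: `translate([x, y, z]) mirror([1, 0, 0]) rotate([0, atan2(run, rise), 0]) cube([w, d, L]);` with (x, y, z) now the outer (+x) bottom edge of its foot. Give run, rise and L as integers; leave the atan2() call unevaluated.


translate([290, 0, 696]) cube([66, 942, 67]);
translate([0, 101, 0]) rotate([0, atan2(290, 696), 0]) cube([26, 54, 754]);
translate([646, 101, 0]) mirror([1, 0, 0]) rotate([0, atan2(290, 696), 0]) cube([26, 54, 754]);
translate([0, 787, 0]) rotate([0, atan2(290, 696), 0]) cube([26, 54, 754]);
translate([646, 787, 0]) mirror([1, 0, 0]) rotate([0, atan2(290, 696), 0]) cube([26, 54, 754]);


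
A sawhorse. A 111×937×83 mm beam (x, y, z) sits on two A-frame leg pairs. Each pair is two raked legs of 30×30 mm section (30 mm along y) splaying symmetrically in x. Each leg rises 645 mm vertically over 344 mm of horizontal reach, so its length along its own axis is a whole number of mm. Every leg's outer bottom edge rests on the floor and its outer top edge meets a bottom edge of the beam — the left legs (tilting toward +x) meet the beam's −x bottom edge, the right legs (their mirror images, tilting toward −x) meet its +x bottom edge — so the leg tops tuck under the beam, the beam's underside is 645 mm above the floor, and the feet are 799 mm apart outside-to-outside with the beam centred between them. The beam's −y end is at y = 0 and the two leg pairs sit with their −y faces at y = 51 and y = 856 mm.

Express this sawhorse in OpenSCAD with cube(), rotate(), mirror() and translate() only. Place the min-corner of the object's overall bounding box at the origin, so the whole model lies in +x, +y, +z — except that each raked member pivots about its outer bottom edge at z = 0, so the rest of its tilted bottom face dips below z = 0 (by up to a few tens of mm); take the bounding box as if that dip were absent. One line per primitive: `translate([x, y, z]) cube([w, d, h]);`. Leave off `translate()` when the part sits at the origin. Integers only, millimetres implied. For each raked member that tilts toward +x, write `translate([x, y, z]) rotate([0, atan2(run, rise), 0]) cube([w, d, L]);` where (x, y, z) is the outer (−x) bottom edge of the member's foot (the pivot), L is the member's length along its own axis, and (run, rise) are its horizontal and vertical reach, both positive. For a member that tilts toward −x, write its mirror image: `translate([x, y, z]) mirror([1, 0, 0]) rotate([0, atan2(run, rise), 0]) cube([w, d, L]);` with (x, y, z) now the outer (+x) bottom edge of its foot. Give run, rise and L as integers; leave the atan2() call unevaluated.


// leg length = √(344² + 645²) = 731
// right-leg outer foot x = 2·344 + 111 = 799
// beam min-corner = (344, 0, 645)
translate([344, 0, 645]) cube([111, 937, 83]);
translate([0, 51, 0]) rotate([0, atan2(344, 645), 0]) cube([30, 30, 731]);
translate([799, 51, 0]) mirror([1, 0, 0]) rotate([0, atan2(344, 645), 0]) cube([30, 30, 731]);
translate([0, 856, 0]) rotate([0, atan2(344, 645), 0]) cube([30, 30, 731]);
translate([799, 856, 0]) mirror([1, 0, 0]) rotate([0, atan2(344, 645), 0]) cube([30, 30, 731]);


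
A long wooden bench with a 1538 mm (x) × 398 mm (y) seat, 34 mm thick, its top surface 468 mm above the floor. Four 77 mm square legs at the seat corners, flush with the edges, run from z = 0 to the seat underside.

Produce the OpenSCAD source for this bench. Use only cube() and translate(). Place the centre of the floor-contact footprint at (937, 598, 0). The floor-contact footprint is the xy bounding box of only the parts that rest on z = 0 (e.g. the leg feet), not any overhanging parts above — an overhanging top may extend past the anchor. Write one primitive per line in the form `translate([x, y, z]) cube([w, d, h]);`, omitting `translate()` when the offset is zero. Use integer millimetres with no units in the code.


translate([168, 399, 434]) cube([1538, 398, 34]);
translate([168, 399, 0]) cube([77, 77, 434]);
translate([168, 720, 0]) cube([77, 77, 434]);
translate([1629, 399, 0]) cube([77, 77, 434]);
translate([1629, 720, 0]) cube([77, 77, 434]);


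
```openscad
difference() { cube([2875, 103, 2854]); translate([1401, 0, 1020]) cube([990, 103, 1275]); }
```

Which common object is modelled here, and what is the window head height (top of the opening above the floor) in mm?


A wall with a window opening. The window head height is 2295 mm.

A wall with a rectangular opening subtracted — a window. Sill at z = 1020, opening 1275 mm tall, so the head is at 1020 + 1275 = 2295 mm.


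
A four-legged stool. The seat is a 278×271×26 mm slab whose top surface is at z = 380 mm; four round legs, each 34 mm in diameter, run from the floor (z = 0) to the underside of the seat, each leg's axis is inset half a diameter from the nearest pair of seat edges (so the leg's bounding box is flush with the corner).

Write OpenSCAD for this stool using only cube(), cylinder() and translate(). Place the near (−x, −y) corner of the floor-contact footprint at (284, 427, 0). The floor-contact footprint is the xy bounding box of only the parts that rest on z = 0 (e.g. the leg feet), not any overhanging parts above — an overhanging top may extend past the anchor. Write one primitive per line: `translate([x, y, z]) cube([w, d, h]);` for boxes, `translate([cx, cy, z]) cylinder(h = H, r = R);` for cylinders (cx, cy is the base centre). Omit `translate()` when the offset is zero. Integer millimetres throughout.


translate([284, 427, 354]) cube([278, 271, 26]);
translate([301, 444, 0]) cylinder(h = 354, r = 17);
translate([545, 444, 0]) cylinder(h = 354, r = 17);
translate([301, 681, 0]) cylinder(h = 354, r = 17);
translate([545, 681, 0]) cylinder(h = 354, r = 17);


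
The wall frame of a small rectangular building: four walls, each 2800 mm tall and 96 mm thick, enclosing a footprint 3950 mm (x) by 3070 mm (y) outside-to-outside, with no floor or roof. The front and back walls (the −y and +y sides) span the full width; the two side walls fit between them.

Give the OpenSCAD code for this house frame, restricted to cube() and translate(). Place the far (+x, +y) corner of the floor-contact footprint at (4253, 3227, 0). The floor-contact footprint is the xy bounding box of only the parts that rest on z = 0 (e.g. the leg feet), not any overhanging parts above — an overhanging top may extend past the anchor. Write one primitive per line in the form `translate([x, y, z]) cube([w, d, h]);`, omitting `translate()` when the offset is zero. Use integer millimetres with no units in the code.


translate([303, 157, 0]) cube([3950, 96, 2800]);
translate([303, 3131, 0]) cube([3950, 96, 2800]);
translate([303, 253, 0]) cube([96, 2878, 2800]);
translate([4157, 253, 0]) cube([96, 2878, 2800]);


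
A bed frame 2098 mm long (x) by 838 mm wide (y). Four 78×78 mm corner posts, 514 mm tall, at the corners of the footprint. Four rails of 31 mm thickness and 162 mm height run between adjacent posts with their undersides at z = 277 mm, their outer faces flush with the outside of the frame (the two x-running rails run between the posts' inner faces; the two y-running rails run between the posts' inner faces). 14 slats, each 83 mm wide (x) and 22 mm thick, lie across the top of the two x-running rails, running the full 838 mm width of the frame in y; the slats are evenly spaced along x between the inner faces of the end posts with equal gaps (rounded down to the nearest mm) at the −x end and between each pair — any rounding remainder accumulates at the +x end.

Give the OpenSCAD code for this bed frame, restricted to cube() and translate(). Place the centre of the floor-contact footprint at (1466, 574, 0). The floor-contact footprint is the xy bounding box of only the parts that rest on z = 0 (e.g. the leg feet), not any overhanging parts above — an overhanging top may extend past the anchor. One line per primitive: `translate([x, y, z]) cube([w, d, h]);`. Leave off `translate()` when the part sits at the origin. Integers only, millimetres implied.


translate([417, 155, 0]) cube([78, 78, 514]);
translate([417, 915, 0]) cube([78, 78, 514]);
translate([2437, 155, 0]) cube([78, 78, 514]);
translate([2437, 915, 0]) cube([78, 78, 514]);
translate([495, 155, 277]) cube([1942, 31, 162]);
translate([495, 962, 277]) cube([1942, 31, 162]);
translate([417, 233, 277]) cube([31, 682, 162]);
translate([2484, 233, 277]) cube([31, 682, 162]);
translate([547, 155, 439]) cube([83, 838, 22]);
translate([682, 155, 439]) cube([83, 838, 22]);
translate([817, 155, 439]) cube([83, 838, 22]);
translate([952, 155, 439]) cube([83, 838, 22]);
translate([1087, 155, 439]) cube([83, 838, 22]);
translate([1222, 155, 439]) cube([83, 838, 22]);
translate([1357, 155, 439]) cube([83, 838, 22]);
translate([1492, 155, 439]) cube([83, 838, 22]);
translate([1627, 155, 439]) cube([83, 838, 22]);
translate([1762, 155, 439]) cube([83, 838, 22]);
translate([1897, 155, 439]) cube([83, 838, 22]);
translate([2032, 155, 439]) cube([83, 838, 22]);
translate([2167, 155, 439]) cube([83, 838, 22]);
translate([2302, 155, 439]) cube([83, 838, 22]);


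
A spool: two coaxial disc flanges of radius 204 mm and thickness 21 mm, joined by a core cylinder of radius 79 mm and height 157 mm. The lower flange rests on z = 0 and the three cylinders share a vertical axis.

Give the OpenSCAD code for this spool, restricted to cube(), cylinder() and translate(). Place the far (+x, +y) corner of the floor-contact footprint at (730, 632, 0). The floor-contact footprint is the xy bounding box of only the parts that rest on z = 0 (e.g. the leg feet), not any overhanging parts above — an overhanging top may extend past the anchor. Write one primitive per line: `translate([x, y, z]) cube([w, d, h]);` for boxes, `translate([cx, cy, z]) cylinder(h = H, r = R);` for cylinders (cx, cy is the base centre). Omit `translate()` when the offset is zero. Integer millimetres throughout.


translate([526, 428, 0]) cylinder(h = 21, r = 204);
translate([526, 428, 21]) cylinder(h = 157, r = 79);
translate([526, 428, 178]) cylinder(h = 21, r = 204);


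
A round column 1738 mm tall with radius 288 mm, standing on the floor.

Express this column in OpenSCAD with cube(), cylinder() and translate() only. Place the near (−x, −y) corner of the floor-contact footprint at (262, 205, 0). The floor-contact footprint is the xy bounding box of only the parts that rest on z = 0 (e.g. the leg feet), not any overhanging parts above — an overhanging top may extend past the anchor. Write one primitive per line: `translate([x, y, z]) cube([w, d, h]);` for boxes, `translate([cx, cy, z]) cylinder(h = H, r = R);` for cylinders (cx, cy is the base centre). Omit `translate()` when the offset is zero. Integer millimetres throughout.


translate([550, 493, 0]) cylinder(h = 1738, r = 288);


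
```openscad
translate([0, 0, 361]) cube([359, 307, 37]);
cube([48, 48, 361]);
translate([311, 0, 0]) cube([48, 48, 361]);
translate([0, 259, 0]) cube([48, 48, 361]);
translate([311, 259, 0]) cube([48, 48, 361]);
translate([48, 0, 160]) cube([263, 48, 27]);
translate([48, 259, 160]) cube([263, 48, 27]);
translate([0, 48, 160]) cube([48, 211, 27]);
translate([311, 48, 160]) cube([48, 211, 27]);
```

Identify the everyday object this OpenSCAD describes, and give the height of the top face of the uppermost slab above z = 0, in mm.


A stool. The seat height is 398 mm.

A 359×307×37 slab at z = 361 on four corner posts — a stool. The seat top is 361 + 37 = 398 mm.


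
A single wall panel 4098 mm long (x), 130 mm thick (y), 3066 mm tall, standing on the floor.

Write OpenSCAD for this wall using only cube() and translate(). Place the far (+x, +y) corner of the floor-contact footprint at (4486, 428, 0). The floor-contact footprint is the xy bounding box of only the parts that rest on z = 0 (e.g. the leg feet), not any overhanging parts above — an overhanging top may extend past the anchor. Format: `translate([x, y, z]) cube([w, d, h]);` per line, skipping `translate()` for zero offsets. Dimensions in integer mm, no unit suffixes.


translate([388, 298, 0]) cube([4098, 130, 3066]);


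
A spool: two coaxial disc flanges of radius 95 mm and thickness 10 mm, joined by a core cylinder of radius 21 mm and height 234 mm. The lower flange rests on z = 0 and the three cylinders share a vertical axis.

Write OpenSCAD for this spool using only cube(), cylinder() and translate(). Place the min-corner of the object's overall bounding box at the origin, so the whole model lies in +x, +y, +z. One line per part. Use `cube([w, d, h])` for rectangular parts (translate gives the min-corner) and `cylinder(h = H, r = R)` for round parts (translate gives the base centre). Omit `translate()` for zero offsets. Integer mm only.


translate([95, 95, 0]) cylinder(h = 10, r = 95);
translate([95, 95, 10]) cylinder(h = 234, r = 21);
translate([95, 95, 244]) cylinder(h = 10, r = 95);


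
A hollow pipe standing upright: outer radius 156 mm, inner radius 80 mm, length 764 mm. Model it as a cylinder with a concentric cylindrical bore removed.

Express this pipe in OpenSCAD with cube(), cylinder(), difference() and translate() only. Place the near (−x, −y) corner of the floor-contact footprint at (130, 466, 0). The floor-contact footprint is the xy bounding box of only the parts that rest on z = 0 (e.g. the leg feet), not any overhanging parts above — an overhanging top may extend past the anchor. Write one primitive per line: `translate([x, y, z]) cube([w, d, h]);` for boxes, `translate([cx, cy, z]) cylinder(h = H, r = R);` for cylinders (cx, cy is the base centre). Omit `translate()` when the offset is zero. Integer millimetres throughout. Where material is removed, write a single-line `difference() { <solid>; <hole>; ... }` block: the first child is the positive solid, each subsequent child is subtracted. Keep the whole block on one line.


difference() { translate([286, 622, 0]) cylinder(h = 764, r = 156); translate([286, 622, 0]) cylinder(h = 764, r = 80); }


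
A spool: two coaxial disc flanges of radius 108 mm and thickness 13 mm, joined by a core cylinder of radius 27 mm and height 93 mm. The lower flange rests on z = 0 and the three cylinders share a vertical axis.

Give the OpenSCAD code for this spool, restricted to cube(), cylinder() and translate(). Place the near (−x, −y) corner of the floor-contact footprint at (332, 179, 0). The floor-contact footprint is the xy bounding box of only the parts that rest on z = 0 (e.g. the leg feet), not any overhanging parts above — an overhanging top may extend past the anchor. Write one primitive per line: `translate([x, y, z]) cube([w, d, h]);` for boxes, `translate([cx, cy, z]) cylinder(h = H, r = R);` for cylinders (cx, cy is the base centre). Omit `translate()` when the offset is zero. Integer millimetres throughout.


translate([440, 287, 0]) cylinder(h = 13, r = 108);
translate([440, 287, 13]) cylinder(h = 93, r = 27);
translate([440, 287, 106]) cylinder(h = 13, r = 108);


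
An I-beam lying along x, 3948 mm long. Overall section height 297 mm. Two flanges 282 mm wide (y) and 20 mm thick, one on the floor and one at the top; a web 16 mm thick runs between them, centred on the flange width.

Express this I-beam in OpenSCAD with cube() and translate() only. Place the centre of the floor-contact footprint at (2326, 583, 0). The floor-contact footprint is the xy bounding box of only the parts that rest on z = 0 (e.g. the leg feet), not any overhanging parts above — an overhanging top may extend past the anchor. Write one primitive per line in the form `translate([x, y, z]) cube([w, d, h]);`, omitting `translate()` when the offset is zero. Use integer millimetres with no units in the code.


translate([352, 442, 0]) cube([3948, 282, 20]);
translate([352, 575, 20]) cube([3948, 16, 257]);
translate([352, 442, 277]) cube([3948, 282, 20]);


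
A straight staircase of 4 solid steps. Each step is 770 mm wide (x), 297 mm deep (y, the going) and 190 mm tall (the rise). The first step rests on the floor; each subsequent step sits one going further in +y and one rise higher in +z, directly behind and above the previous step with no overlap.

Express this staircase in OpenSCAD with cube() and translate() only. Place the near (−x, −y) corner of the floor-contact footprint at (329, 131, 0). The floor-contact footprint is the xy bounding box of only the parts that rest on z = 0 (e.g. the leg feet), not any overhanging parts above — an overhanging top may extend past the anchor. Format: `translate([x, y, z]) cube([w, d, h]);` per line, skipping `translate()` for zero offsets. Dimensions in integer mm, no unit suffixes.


translate([329, 131, 0]) cube([770, 297, 190]);
translate([329, 428, 190]) cube([770, 297, 190]);
translate([329, 725, 380]) cube([770, 297, 190]);
translate([329, 1022, 570]) cube([770, 297, 190]);


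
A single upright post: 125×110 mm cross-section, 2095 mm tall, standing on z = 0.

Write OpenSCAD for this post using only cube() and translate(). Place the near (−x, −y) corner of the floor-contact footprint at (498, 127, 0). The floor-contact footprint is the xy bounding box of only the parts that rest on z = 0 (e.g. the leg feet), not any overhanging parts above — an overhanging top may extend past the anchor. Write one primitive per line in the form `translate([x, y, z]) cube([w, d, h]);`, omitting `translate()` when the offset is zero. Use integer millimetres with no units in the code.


translate([498, 127, 0]) cube([125, 110, 2095]);


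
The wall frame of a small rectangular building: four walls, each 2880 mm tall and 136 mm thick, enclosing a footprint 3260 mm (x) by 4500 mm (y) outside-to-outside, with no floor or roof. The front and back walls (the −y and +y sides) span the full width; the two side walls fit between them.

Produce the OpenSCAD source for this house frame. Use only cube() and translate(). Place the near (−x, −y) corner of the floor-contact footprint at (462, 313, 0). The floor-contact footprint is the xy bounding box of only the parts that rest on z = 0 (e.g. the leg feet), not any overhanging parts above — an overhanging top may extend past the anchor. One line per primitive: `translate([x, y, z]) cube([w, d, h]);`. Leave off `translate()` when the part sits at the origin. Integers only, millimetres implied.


translate([462, 313, 0]) cube([3260, 136, 2880]);
translate([462, 4677, 0]) cube([3260, 136, 2880]);
translate([462, 449, 0]) cube([136, 4228, 2880]);
translate([3586, 449, 0]) cube([136, 4228, 2880]);
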